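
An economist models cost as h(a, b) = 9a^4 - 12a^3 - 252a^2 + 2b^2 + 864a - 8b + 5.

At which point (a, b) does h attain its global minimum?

(-4, 2)

h(a,b) separates as P(a) + Q(b) + 5, so its minimum is min P + min Q + 5.
P'(a) = 36(a - 3)(a - 2)(a + 4) vanishes at a ∈ {-4, 2, 3}; Q'(b) = 4b - 8 vanishes at b ∈ {2}.
Local minima of P (where P''>0): P(-4)=-4416, P(3)=729. Local minima of Q: Q(2)=-8.
So the global minimum of h is P(-4) + Q(2) + 5 = -4416 − 8 + 5 = -4419, attained at (-4, 2).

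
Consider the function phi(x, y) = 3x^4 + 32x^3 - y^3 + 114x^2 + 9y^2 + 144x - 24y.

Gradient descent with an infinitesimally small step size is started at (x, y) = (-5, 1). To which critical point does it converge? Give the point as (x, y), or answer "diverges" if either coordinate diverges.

(-4, 2)

phi is separable, so gradient descent decouples: x follows -∂phi/∂x, y follows -∂phi/∂y.
∂phi/∂x = 12(x + 1)(x + 3)(x + 4); at x=-5 this is -96, so x increases.
∂phi/∂y = -3(y - 4)(y - 2); at y=1 this is -9, so y increases.
x converges to its nearest critical value -4 (a local min of the x-part); y converges to 2. The iterate converges to (-4, 2).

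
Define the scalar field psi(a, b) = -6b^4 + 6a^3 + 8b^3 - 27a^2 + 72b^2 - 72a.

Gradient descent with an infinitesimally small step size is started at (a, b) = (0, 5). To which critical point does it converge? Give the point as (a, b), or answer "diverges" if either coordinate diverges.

diverges

psi is separable, so gradient descent decouples: a follows -∂psi/∂a, b follows -∂psi/∂b.
∂psi/∂a = 18(a - 4)(a + 1); at a=0 this is -72, so a increases.
∂psi/∂b = -24b(b - 3)(b + 2); at b=5 this is -1680, so b increases.
The b-coordinate has no critical point in that direction and runs off to infinity.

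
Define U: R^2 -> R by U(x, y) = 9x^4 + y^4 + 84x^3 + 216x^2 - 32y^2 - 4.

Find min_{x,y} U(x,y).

-260

U(x,y) separates as P(x) + Q(y) − 4, so its minimum is min P + min Q − 4.
P'(x) = 36x(x + 3)(x + 4) vanishes at x ∈ {-4, -3, 0}; Q'(y) = 4y(y - 4)(y + 4) vanishes at y ∈ {-4, 0, 4}.
Local minima of P (where P''>0): P(-4)=384, P(0)=0. Local minima of Q: Q(-4)=-256, Q(4)=-256.
So the global minimum of U is P(0) + Q(-4) − 4 = 0 − 256 − 4 = -260, attained at (0, -4).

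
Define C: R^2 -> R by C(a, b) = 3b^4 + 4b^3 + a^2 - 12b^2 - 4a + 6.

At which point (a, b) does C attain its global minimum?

C(a,b) separates as P(a) + Q(b) + 6, so its minimum is min P + min Q + 6.
P'(a) = 2a - 4 vanishes at a ∈ {2}; Q'(b) = 12b(b - 1)(b + 2) vanishes at b ∈ {-2, 0, 1}.
Local minima of P (where P''>0): P(2)=-4. Local minima of Q: Q(-2)=-32, Q(1)=-5.
So the global minimum of C is P(2) + Q(-2) + 6 = -4 − 32 + 6 = -30, attained at (2, -2).

(2, -2)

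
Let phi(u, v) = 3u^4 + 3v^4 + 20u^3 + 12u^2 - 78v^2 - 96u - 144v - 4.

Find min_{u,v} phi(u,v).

-1121

phi(u,v) separates as P(u) + Q(v) − 4, so its minimum is min P + min Q − 4.
P'(u) = 12(u - 1)(u + 2)(u + 4) vanishes at u ∈ {-4, -2, 1}; Q'(v) = 12(v - 4)(v + 1)(v + 3) vanishes at v ∈ {-3, -1, 4}.
Local minima of P (where P''>0): P(-4)=64, P(1)=-61. Local minima of Q: Q(-3)=-27, Q(4)=-1056.
So the global minimum of phi is P(1) + Q(4) − 4 = -61 − 1056 − 4 = -1121, attained at (1, 4).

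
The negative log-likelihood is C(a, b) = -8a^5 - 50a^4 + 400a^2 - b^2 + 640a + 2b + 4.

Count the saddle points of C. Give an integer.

C separates as a function of a plus a function of b, so ∇C=0 decouples.
∂C/∂a = -40(a - 2)(a + 1)(a + 2)(a + 4) = 0 at a ∈ {-4, -2, -1, 2}; ∂C/∂b = -2(b - 1) = 0 at b ∈ {1}.
The Hessian is diagonal: diag(C_aa, C_bb). Second derivatives: C_aa(-4)=1440, C_aa(-2)=-320, C_aa(-1)=360, C_aa(2)=-2880; C_bb(1)=-2.
Saddle points occur where the two diagonal entries have opposite signs: (-4, 1), (-1, 1). Count: 2.

2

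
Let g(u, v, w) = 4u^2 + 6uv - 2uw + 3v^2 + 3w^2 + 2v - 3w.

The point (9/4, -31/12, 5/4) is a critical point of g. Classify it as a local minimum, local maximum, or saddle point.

local minimum

The Hessian is constant: H = [[8, 6, -2], [6, 6, 0], [-2, 0, 6]].
Leading principal minors: Δ₁ = 8, Δ₂ = 12, Δ₃ = 48.
All leading minors are positive, so H is positive definite: a local minimum.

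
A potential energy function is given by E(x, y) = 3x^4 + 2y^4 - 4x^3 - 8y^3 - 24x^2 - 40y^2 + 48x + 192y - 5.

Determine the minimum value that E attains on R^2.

-675

E(x,y) separates as P(x) + Q(y) − 5, so its minimum is min P + min Q − 5.
P'(x) = 12(x - 2)(x - 1)(x + 2) vanishes at x ∈ {-2, 1, 2}; Q'(y) = 8(y - 4)(y - 2)(y + 3) vanishes at y ∈ {-3, 2, 4}.
Local minima of P (where P''>0): P(-2)=-112, P(2)=16. Local minima of Q: Q(-3)=-558, Q(4)=128.
So the global minimum of E is P(-2) + Q(-3) − 5 = -112 − 558 − 5 = -675, attained at (-2, -3).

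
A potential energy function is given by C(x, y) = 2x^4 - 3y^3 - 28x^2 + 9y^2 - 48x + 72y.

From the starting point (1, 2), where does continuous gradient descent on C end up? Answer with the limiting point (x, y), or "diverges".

(3, -2)

C is separable, so gradient descent decouples: x follows -∂C/∂x, y follows -∂C/∂y.
∂C/∂x = 8(x - 3)(x + 1)(x + 2); at x=1 this is -96, so x increases.
∂C/∂y = -9(y - 4)(y + 2); at y=2 this is 72, so y decreases.
x converges to its nearest critical value 3 (a local min of the x-part); y converges to -2. The iterate converges to (3, -2).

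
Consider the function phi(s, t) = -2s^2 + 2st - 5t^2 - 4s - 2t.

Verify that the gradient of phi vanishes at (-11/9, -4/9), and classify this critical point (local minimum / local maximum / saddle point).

∇phi = (-4s + 2t - 4, 2s - 10t - 2); substituting (-11/9, -4/9) gives ∇phi = (0, 0), so (-11/9, -4/9) is indeed a critical point.
The Hessian of phi is constant: H = [[-4, 2], [2, -10]].
det(H) = (-4)·(-10) − 2² = 36.
det(H) > 0 and tr(H) = -14 < 0, so H is negative definite and the point is a local maximum.

local maximum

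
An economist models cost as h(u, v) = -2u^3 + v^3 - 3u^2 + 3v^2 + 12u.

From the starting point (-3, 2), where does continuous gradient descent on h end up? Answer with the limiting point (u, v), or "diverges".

h is separable, so gradient descent decouples: u follows -∂h/∂u, v follows -∂h/∂v.
∂h/∂u = -6(u - 1)(u + 2); at u=-3 this is -24, so u increases.
∂h/∂v = 3v(v + 2); at v=2 this is 24, so v decreases.
u converges to its nearest critical value -2 (a local min of the u-part); v converges to 0. The iterate converges to (-2, 0).

(-2, 0)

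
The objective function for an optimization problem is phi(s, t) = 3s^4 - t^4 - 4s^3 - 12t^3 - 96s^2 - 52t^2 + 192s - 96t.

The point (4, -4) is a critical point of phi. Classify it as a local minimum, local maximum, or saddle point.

The mixed partial ∂²phi/∂s∂t is 0, so the Hessian at any point is diag(phi_ss, phi_tt) = diag(12(3s^2 - 2s - 16), -4(3t^2 + 18t + 26)).
At (4, -4): H = diag(288, -8).
The eigenvalues have opposite signs, so H is indefinite: a saddle point.

saddle point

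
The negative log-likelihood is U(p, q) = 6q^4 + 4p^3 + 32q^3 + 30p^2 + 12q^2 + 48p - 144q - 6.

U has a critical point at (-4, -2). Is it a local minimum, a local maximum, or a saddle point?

local maximum

The mixed partial ∂²U/∂p∂q is 0, so the Hessian at any point is diag(U_pp, U_qq) = diag(12(2p + 5), 24(3q^2 + 8q + 1)).
At (-4, -2): H = diag(-36, -72).
Both eigenvalues are negative, so H is negative definite: a local maximum.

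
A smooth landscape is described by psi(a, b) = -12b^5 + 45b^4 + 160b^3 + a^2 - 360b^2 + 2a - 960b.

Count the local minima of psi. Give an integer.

2

psi separates as a function of a plus a function of b, so ∇psi=0 decouples.
∂psi/∂a = 2(a + 1) = 0 at a ∈ {-1}; ∂psi/∂b = -60(b - 4)(b - 2)(b + 1)(b + 2) = 0 at b ∈ {-2, -1, 2, 4}.
The Hessian is diagonal: diag(psi_aa, psi_bb). Second derivatives: psi_aa(-1)=2; psi_bb(-2)=1440, psi_bb(-1)=-900, psi_bb(2)=1440, psi_bb(4)=-3600.
Local minima occur where both diagonal entries positive: (-1, -2), (-1, 2). Count: 2.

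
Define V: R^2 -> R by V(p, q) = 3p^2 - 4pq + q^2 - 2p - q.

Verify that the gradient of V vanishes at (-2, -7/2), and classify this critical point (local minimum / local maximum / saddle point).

saddle point

∇V = (6p - 4q - 2, -4p + 2q - 1); substituting (-2, -7/2) gives ∇V = (0, 0), so (-2, -7/2) is indeed a critical point.
The Hessian of V is constant: H = [[6, -4], [-4, 2]].
det(H) = 6·2 − (-4)² = -4.
Since det(H) < 0, H is indefinite and the critical point is a saddle point.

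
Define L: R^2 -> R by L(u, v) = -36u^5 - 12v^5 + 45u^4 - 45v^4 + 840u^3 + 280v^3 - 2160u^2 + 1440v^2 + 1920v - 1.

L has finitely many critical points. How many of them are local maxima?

L separates as a function of u plus a function of v, so ∇L=0 decouples.
∂L/∂u = -180u(u - 3)(u - 2)(u + 4) = 0 at u ∈ {-4, 0, 2, 3}; ∂L/∂v = -60(v - 4)(v + 1)(v + 2)(v + 4) = 0 at v ∈ {-4, -2, -1, 4}.
The Hessian is diagonal: diag(L_uu, L_vv). Second derivatives: L_uu(-4)=30240, L_uu(0)=-4320, L_uu(2)=2160, L_uu(3)=-3780; L_vv(-4)=2880, L_vv(-2)=-720, L_vv(-1)=900, L_vv(4)=-14400.
Local maxima occur where both diagonal entries negative: (0, -2), (0, 4), (3, -2), (3, 4). Count: 4.

4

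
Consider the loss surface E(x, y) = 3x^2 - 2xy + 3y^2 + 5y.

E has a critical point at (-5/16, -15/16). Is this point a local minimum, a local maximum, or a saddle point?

local minimum

The Hessian of E is constant: H = [[6, -2], [-2, 6]].
det(H) = 6·6 − (-2)² = 32.
det(H) > 0 and tr(H) = 12 > 0, so H is positive definite and the point is a local minimum.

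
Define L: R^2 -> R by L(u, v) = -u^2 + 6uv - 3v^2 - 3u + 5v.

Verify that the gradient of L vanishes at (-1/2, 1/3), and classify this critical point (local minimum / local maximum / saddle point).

saddle point

∇L = (-2u + 6v - 3, 6u - 6v + 5); substituting (-1/2, 1/3) gives ∇L = (0, 0), so (-1/2, 1/3) is indeed a critical point.
The Hessian of L is constant: H = [[-2, 6], [6, -6]].
det(H) = (-2)·(-6) − 6² = -24.
Since det(H) < 0, H is indefinite and the critical point is a saddle point.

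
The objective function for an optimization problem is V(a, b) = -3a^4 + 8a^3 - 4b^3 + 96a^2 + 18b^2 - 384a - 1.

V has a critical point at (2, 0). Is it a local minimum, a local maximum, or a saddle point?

local minimum

The mixed partial ∂²V/∂a∂b is 0, so the Hessian at any point is diag(V_aa, V_bb) = diag(12(-3a^2 + 4a + 16), 12(-2b + 3)).
At (2, 0): H = diag(144, 36).
Both eigenvalues are positive, so H is positive definite: a local minimum.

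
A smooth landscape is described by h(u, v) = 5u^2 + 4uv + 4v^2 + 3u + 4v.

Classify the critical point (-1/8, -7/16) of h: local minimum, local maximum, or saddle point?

local minimum

The Hessian of h is constant: H = [[10, 4], [4, 8]].
det(H) = 10·8 − 4² = 64.
det(H) > 0 and tr(H) = 18 > 0, so H is positive definite and the point is a local minimum.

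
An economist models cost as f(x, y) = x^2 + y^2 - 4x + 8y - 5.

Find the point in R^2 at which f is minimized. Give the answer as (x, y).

f(x,y) separates as P(x) + Q(y) − 5, so its minimum is min P + min Q − 5.
P'(x) = 2x - 4 vanishes at x ∈ {2}; Q'(y) = 2y + 8 vanishes at y ∈ {-4}.
Local minima of P (where P''>0): P(2)=-4. Local minima of Q: Q(-4)=-16.
So the global minimum of f is P(2) + Q(-4) − 5 = -4 − 16 − 5 = -25, attained at (2, -4).

(2, -4)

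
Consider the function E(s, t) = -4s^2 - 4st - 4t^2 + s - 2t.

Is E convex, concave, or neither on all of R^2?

E is quadratic, so its Hessian is the constant matrix H = [[-8, -4], [-4, -8]].
det(H) = 48, tr(H) = -16.
det(H) > 0 and tr(H) < 0, so H is negative definite everywhere: concave.

concave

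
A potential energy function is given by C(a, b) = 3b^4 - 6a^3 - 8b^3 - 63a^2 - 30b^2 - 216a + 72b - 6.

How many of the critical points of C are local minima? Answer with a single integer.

2

C separates as a function of a plus a function of b, so ∇C=0 decouples.
∂C/∂a = -18(a + 3)(a + 4) = 0 at a ∈ {-4, -3}; ∂C/∂b = 12(b - 3)(b - 1)(b + 2) = 0 at b ∈ {-2, 1, 3}.
The Hessian is diagonal: diag(C_aa, C_bb). Second derivatives: C_aa(-4)=18, C_aa(-3)=-18; C_bb(-2)=180, C_bb(1)=-72, C_bb(3)=120.
Local minima occur where both diagonal entries positive: (-4, -2), (-4, 3). Count: 2.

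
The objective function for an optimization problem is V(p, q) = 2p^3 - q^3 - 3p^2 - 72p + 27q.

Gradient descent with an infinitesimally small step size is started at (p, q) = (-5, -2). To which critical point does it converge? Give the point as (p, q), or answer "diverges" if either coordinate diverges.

diverges

V is separable, so gradient descent decouples: p follows -∂V/∂p, q follows -∂V/∂q.
∂V/∂p = 6(p - 4)(p + 3); at p=-5 this is 108, so p decreases.
∂V/∂q = -3(q - 3)(q + 3); at q=-2 this is 15, so q decreases.
The p-coordinate has no critical point in that direction and runs off to infinity.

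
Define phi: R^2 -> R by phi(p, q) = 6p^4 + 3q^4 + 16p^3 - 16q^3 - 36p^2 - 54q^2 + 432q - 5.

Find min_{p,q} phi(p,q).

-1382

phi(p,q) separates as A(p) + B(q) − 5, so its minimum is min A + min B − 5.
A'(p) = 24p(p - 1)(p + 3) vanishes at p ∈ {-3, 0, 1}; B'(q) = 12(q - 4)(q - 3)(q + 3) vanishes at q ∈ {-3, 3, 4}.
Local minima of A (where A''>0): A(-3)=-270, A(1)=-14. Local minima of B: B(-3)=-1107, B(4)=608.
So the global minimum of phi is A(-3) + B(-3) − 5 = -270 − 1107 − 5 = -1382, attained at (-3, -3).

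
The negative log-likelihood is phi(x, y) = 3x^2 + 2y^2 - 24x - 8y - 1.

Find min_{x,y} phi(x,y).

phi(x,y) separates as P(x) + Q(y) − 1, so its minimum is min P + min Q − 1.
P'(x) = 6x - 24 vanishes at x ∈ {4}; Q'(y) = 4y - 8 vanishes at y ∈ {2}.
Local minima of P (where P''>0): P(4)=-48. Local minima of Q: Q(2)=-8.
So the global minimum of phi is P(4) + Q(2) − 1 = -48 − 8 − 1 = -57, attained at (4, 2).

-57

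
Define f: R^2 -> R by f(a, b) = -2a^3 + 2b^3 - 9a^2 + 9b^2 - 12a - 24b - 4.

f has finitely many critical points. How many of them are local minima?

f separates as a function of a plus a function of b, so ∇f=0 decouples.
∂f/∂a = -6(a + 1)(a + 2) = 0 at a ∈ {-2, -1}; ∂f/∂b = 6(b - 1)(b + 4) = 0 at b ∈ {-4, 1}.
The Hessian is diagonal: diag(f_aa, f_bb). Second derivatives: f_aa(-2)=6, f_aa(-1)=-6; f_bb(-4)=-30, f_bb(1)=30.
Local minima occur where both diagonal entries positive: (-2, 1). Count: 1.

1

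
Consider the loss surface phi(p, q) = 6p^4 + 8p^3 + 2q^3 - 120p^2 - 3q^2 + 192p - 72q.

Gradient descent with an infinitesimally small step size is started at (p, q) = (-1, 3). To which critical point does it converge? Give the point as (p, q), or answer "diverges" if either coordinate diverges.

phi is separable, so gradient descent decouples: p follows -∂phi/∂p, q follows -∂phi/∂q.
∂phi/∂p = 24(p - 2)(p - 1)(p + 4); at p=-1 this is 432, so p decreases.
∂phi/∂q = 6(q - 4)(q + 3); at q=3 this is -36, so q increases.
p converges to its nearest critical value -4 (a local min of the p-part); q converges to 4. The iterate converges to (-4, 4).

(-4, 4)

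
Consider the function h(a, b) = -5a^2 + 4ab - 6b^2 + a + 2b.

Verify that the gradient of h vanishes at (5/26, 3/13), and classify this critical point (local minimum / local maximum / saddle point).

∇h = (-10a + 4b + 1, 4a - 12b + 2); substituting (5/26, 3/13) gives ∇h = (0, 0), so (5/26, 3/13) is indeed a critical point.
The Hessian of h is constant: H = [[-10, 4], [4, -12]].
det(H) = (-10)·(-12) − 4² = 104.
det(H) > 0 and tr(H) = -22 < 0, so H is negative definite and the point is a local maximum.

local maximum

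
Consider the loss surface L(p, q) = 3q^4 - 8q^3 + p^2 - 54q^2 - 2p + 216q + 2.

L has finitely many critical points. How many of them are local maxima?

0

L separates as a function of p plus a function of q, so ∇L=0 decouples.
∂L/∂p = 2(p - 1) = 0 at p ∈ {1}; ∂L/∂q = 12(q - 3)(q - 2)(q + 3) = 0 at q ∈ {-3, 2, 3}.
The Hessian is diagonal: diag(L_pp, L_qq). Second derivatives: L_pp(1)=2; L_qq(-3)=360, L_qq(2)=-60, L_qq(3)=72.
Local maxima occur where both diagonal entries negative: none. Count: 0.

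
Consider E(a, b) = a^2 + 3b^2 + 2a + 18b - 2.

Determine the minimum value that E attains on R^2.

-30

E(a,b) separates as P(a) + Q(b) − 2, so its minimum is min P + min Q − 2.
P'(a) = 2a + 2 vanishes at a ∈ {-1}; Q'(b) = 6b + 18 vanishes at b ∈ {-3}.
Local minima of P (where P''>0): P(-1)=-1. Local minima of Q: Q(-3)=-27.
So the global minimum of E is P(-1) + Q(-3) − 2 = -1 − 27 − 2 = -30, attained at (-1, -3).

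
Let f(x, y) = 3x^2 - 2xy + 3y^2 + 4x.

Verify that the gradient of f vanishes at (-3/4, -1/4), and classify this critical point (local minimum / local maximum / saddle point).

local minimum

∇f = (6x - 2y + 4, -2x + 6y); substituting (-3/4, -1/4) gives ∇f = (0, 0), so (-3/4, -1/4) is indeed a critical point.
The Hessian of f is constant: H = [[6, -2], [-2, 6]].
det(H) = 6·6 − (-2)² = 32.
det(H) > 0 and tr(H) = 12 > 0, so H is positive definite and the point is a local minimum.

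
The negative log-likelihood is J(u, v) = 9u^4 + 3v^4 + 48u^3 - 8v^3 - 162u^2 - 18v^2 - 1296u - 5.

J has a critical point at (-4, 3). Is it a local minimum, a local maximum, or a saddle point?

The mixed partial ∂²J/∂u∂v is 0, so the Hessian at any point is diag(J_uu, J_vv) = diag(36(3u^2 + 8u - 9), 12(3v^2 - 4v - 3)).
At (-4, 3): H = diag(252, 144).
Both eigenvalues are positive, so H is positive definite: a local minimum.

local minimum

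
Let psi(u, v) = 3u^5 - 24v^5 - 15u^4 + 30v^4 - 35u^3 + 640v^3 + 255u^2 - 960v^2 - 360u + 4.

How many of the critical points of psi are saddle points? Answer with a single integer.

psi separates as a function of u plus a function of v, so ∇psi=0 decouples.
∂psi/∂u = 15(u - 4)(u - 2)(u - 1)(u + 3) = 0 at u ∈ {-3, 1, 2, 4}; ∂psi/∂v = -120v(v - 4)(v - 1)(v + 4) = 0 at v ∈ {-4, 0, 1, 4}.
The Hessian is diagonal: diag(psi_uu, psi_vv). Second derivatives: psi_uu(-3)=-2100, psi_uu(1)=180, psi_uu(2)=-150, psi_uu(4)=630; psi_vv(-4)=19200, psi_vv(0)=-1920, psi_vv(1)=1800, psi_vv(4)=-11520.
Saddle points occur where the two diagonal entries have opposite signs: (-3, -4), (-3, 1), (1, 0), (1, 4), (2, -4), (2, 1), (4, 0), (4, 4). Count: 8.

8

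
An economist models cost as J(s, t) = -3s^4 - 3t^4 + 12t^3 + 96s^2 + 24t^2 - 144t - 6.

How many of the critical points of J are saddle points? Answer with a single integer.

J separates as a function of s plus a function of t, so ∇J=0 decouples.
∂J/∂s = -12s(s - 4)(s + 4) = 0 at s ∈ {-4, 0, 4}; ∂J/∂t = -12(t - 3)(t - 2)(t + 2) = 0 at t ∈ {-2, 2, 3}.
The Hessian is diagonal: diag(J_ss, J_tt). Second derivatives: J_ss(-4)=-384, J_ss(0)=192, J_ss(4)=-384; J_tt(-2)=-240, J_tt(2)=48, J_tt(3)=-60.
Saddle points occur where the two diagonal entries have opposite signs: (-4, 2), (0, -2), (0, 3), (4, 2). Count: 4.

4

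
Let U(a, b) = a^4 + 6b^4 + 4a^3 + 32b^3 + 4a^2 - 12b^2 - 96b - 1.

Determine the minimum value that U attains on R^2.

-321

U(a,b) separates as P(a) + Q(b) − 1, so its minimum is min P + min Q − 1.
P'(a) = 4a(a + 1)(a + 2) vanishes at a ∈ {-2, -1, 0}; Q'(b) = 24(b - 1)(b + 1)(b + 4) vanishes at b ∈ {-4, -1, 1}.
Local minima of P (where P''>0): P(-2)=0, P(0)=0. Local minima of Q: Q(-4)=-320, Q(1)=-70.
So the global minimum of U is P(-2) + Q(-4) − 1 = 0 − 320 − 1 = -321, attained at (-2, -4).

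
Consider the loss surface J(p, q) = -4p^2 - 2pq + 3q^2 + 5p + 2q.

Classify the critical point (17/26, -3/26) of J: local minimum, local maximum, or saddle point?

saddle point

The Hessian of J is constant: H = [[-8, -2], [-2, 6]].
det(H) = (-8)·6 − (-2)² = -52.
Since det(H) < 0, H is indefinite and the critical point is a saddle point.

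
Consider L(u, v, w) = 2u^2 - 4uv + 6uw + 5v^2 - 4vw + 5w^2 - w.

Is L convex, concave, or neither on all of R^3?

convex

L is quadratic, so its Hessian is the constant matrix H = [[4, -4, 6], [-4, 10, -4], [6, -4, 10]].
Leading principal minors: 4, 24, 8.
All positive ⇒ H ≻ 0 ⇒ convex.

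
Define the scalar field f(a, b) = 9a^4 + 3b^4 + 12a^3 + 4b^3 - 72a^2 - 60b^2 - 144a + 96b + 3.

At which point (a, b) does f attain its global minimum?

(2, -4)

f(a,b) separates as P(a) + Q(b) + 3, so its minimum is min P + min Q + 3.
P'(a) = 36(a - 2)(a + 1)(a + 2) vanishes at a ∈ {-2, -1, 2}; Q'(b) = 12(b - 2)(b - 1)(b + 4) vanishes at b ∈ {-4, 1, 2}.
Local minima of P (where P''>0): P(-2)=48, P(2)=-336. Local minima of Q: Q(-4)=-832, Q(2)=32.
So the global minimum of f is P(2) + Q(-4) + 3 = -336 − 832 + 3 = -1165, attained at (2, -4).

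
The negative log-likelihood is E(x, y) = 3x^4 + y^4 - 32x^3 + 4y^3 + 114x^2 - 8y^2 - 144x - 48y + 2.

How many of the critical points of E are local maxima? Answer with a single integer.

1

E separates as a function of x plus a function of y, so ∇E=0 decouples.
∂E/∂x = 12(x - 4)(x - 3)(x - 1) = 0 at x ∈ {1, 3, 4}; ∂E/∂y = 4(y - 2)(y + 2)(y + 3) = 0 at y ∈ {-3, -2, 2}.
The Hessian is diagonal: diag(E_xx, E_yy). Second derivatives: E_xx(1)=72, E_xx(3)=-24, E_xx(4)=36; E_yy(-3)=20, E_yy(-2)=-16, E_yy(2)=80.
Local maxima occur where both diagonal entries negative: (3, -2). Count: 1.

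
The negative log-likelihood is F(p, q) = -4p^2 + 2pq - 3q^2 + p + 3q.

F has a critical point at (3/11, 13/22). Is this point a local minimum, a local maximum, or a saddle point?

local maximum

The Hessian of F is constant: H = [[-8, 2], [2, -6]].
det(H) = (-8)·(-6) − 2² = 44.
det(H) > 0 and tr(H) = -14 < 0, so H is negative definite and the point is a local maximum.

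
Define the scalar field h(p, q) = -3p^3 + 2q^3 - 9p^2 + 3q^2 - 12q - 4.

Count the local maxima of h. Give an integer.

1

h separates as a function of p plus a function of q, so ∇h=0 decouples.
∂h/∂p = -9p(p + 2) = 0 at p ∈ {-2, 0}; ∂h/∂q = 6(q - 1)(q + 2) = 0 at q ∈ {-2, 1}.
The Hessian is diagonal: diag(h_pp, h_qq). Second derivatives: h_pp(-2)=18, h_pp(0)=-18; h_qq(-2)=-18, h_qq(1)=18.
Local maxima occur where both diagonal entries negative: (0, -2). Count: 1.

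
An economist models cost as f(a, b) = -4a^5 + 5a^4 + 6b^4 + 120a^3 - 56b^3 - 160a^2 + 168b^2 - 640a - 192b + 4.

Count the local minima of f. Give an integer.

f separates as a function of a plus a function of b, so ∇f=0 decouples.
∂f/∂a = -20(a - 4)(a - 2)(a + 1)(a + 4) = 0 at a ∈ {-4, -1, 2, 4}; ∂f/∂b = 24(b - 4)(b - 2)(b - 1) = 0 at b ∈ {1, 2, 4}.
The Hessian is diagonal: diag(f_aa, f_bb). Second derivatives: f_aa(-4)=2880, f_aa(-1)=-900, f_aa(2)=720, f_aa(4)=-1600; f_bb(1)=72, f_bb(2)=-48, f_bb(4)=144.
Local minima occur where both diagonal entries positive: (-4, 1), (-4, 4), (2, 1), (2, 4). Count: 4.

4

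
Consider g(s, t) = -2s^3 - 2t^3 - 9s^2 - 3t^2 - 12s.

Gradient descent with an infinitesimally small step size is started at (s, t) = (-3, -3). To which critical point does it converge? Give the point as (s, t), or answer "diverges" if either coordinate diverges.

g is separable, so gradient descent decouples: s follows -∂g/∂s, t follows -∂g/∂t.
∂g/∂s = -6(s + 1)(s + 2); at s=-3 this is -12, so s increases.
∂g/∂t = -6t(t + 1); at t=-3 this is -36, so t increases.
s converges to its nearest critical value -2 (a local min of the s-part); t converges to -1. The iterate converges to (-2, -1).

(-2, -1)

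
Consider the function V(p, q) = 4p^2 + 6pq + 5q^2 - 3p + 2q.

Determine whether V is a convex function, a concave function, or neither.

convex

V is quadratic, so its Hessian is the constant matrix H = [[8, 6], [6, 10]].
det(H) = 44, tr(H) = 18.
det(H) > 0 and tr(H) > 0, so H is positive definite everywhere: convex.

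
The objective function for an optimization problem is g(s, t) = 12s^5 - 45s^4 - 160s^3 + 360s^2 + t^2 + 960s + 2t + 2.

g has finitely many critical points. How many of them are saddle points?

g separates as a function of s plus a function of t, so ∇g=0 decouples.
∂g/∂s = 60(s - 4)(s - 2)(s + 1)(s + 2) = 0 at s ∈ {-2, -1, 2, 4}; ∂g/∂t = 2(t + 1) = 0 at t ∈ {-1}.
The Hessian is diagonal: diag(g_ss, g_tt). Second derivatives: g_ss(-2)=-1440, g_ss(-1)=900, g_ss(2)=-1440, g_ss(4)=3600; g_tt(-1)=2.
Saddle points occur where the two diagonal entries have opposite signs: (-2, -1), (2, -1). Count: 2.

2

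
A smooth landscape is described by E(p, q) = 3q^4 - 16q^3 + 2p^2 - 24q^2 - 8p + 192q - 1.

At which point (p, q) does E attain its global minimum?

(2, -2)

E(p,q) separates as A(p) + B(q) − 1, so its minimum is min A + min B − 1.
A'(p) = 4p - 8 vanishes at p ∈ {2}; B'(q) = 12(q - 4)(q - 2)(q + 2) vanishes at q ∈ {-2, 2, 4}.
Local minima of A (where A''>0): A(2)=-8. Local minima of B: B(-2)=-304, B(4)=128.
So the global minimum of E is A(2) + B(-2) − 1 = -8 − 304 − 1 = -313, attained at (2, -2).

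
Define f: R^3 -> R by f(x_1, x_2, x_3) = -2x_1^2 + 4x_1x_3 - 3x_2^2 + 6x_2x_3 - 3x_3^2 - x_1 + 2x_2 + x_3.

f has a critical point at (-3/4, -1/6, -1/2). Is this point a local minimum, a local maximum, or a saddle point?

The Hessian is constant: H = [[-4, 0, 4], [0, -6, 6], [4, 6, -6]].
Leading principal minors: Δ₁ = -4, Δ₂ = 24, Δ₃ = 96.
The minors fit neither the all-positive nor the alternating-sign pattern, so H is indefinite: a saddle point.

saddle point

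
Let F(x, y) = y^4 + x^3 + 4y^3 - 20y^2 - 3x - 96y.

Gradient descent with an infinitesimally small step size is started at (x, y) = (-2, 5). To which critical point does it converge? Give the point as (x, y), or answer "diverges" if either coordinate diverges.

F is separable, so gradient descent decouples: x follows -∂F/∂x, y follows -∂F/∂y.
∂F/∂x = 3(x - 1)(x + 1); at x=-2 this is 9, so x decreases.
∂F/∂y = 4(y - 3)(y + 2)(y + 4); at y=5 this is 504, so y decreases.
The x-coordinate has no critical point in that direction and runs off to infinity.

diverges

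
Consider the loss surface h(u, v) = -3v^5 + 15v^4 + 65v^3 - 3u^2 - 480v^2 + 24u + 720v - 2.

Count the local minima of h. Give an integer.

0

h separates as a function of u plus a function of v, so ∇h=0 decouples.
∂h/∂u = -6(u - 4) = 0 at u ∈ {4}; ∂h/∂v = -15(v - 4)(v - 3)(v - 1)(v + 4) = 0 at v ∈ {-4, 1, 3, 4}.
The Hessian is diagonal: diag(h_uu, h_vv). Second derivatives: h_uu(4)=-6; h_vv(-4)=4200, h_vv(1)=-450, h_vv(3)=210, h_vv(4)=-360.
Local minima occur where both diagonal entries positive: none. Count: 0.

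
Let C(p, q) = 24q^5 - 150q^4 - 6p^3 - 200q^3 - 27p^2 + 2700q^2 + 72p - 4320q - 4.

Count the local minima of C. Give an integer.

C separates as a function of p plus a function of q, so ∇C=0 decouples.
∂C/∂p = -18(p - 1)(p + 4) = 0 at p ∈ {-4, 1}; ∂C/∂q = 120(q - 4)(q - 3)(q - 1)(q + 3) = 0 at q ∈ {-3, 1, 3, 4}.
The Hessian is diagonal: diag(C_pp, C_qq). Second derivatives: C_pp(-4)=90, C_pp(1)=-90; C_qq(-3)=-20160, C_qq(1)=2880, C_qq(3)=-1440, C_qq(4)=2520.
Local minima occur where both diagonal entries positive: (-4, 1), (-4, 4). Count: 2.

2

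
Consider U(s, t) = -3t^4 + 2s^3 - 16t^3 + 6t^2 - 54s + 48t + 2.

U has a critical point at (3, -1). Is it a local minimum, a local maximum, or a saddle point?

local minimum

The mixed partial ∂²U/∂s∂t is 0, so the Hessian at any point is diag(U_ss, U_tt) = diag(12s, 12(-3t^2 - 8t + 1)).
At (3, -1): H = diag(36, 72).
Both eigenvalues are positive, so H is positive definite: a local minimum.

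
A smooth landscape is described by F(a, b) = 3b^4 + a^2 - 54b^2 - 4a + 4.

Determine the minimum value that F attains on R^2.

F(a,b) separates as P(a) + Q(b) + 4, so its minimum is min P + min Q + 4.
P'(a) = 2a - 4 vanishes at a ∈ {2}; Q'(b) = 12b(b - 3)(b + 3) vanishes at b ∈ {-3, 0, 3}.
Local minima of P (where P''>0): P(2)=-4. Local minima of Q: Q(-3)=-243, Q(3)=-243.
So the global minimum of F is P(2) + Q(-3) + 4 = -4 − 243 + 4 = -243, attained at (2, -3).

-243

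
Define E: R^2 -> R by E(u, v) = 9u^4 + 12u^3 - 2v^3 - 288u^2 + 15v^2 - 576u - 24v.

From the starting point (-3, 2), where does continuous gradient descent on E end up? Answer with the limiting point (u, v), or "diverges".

(-4, 1)

E is separable, so gradient descent decouples: u follows -∂E/∂u, v follows -∂E/∂v.
∂E/∂u = 36(u - 4)(u + 1)(u + 4); at u=-3 this is 504, so u decreases.
∂E/∂v = -6(v - 4)(v - 1); at v=2 this is 12, so v decreases.
u converges to its nearest critical value -4 (a local min of the u-part); v converges to 1. The iterate converges to (-4, 1).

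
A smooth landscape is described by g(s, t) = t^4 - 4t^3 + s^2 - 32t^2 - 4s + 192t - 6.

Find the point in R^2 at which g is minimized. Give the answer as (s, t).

(2, -4)

g(s,t) separates as P(s) + Q(t) − 6, so its minimum is min P + min Q − 6.
P'(s) = 2s - 4 vanishes at s ∈ {2}; Q'(t) = 4(t - 4)(t - 3)(t + 4) vanishes at t ∈ {-4, 3, 4}.
Local minima of P (where P''>0): P(2)=-4. Local minima of Q: Q(-4)=-768, Q(4)=256.
So the global minimum of g is P(2) + Q(-4) − 6 = -4 − 768 − 6 = -778, attained at (2, -4).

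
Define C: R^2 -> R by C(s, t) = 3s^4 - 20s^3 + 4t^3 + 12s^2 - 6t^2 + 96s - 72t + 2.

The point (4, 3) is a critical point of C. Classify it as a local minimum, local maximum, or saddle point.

local minimum

The mixed partial ∂²C/∂s∂t is 0, so the Hessian at any point is diag(C_ss, C_tt) = diag(12(3s^2 - 10s + 2), 12(2t - 1)).
At (4, 3): H = diag(120, 60).
Both eigenvalues are positive, so H is positive definite: a local minimum.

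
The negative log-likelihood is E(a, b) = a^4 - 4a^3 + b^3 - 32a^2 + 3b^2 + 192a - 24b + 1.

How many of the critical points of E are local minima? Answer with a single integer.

2

E separates as a function of a plus a function of b, so ∇E=0 decouples.
∂E/∂a = 4(a - 4)(a - 3)(a + 4) = 0 at a ∈ {-4, 3, 4}; ∂E/∂b = 3(b - 2)(b + 4) = 0 at b ∈ {-4, 2}.
The Hessian is diagonal: diag(E_aa, E_bb). Second derivatives: E_aa(-4)=224, E_aa(3)=-28, E_aa(4)=32; E_bb(-4)=-18, E_bb(2)=18.
Local minima occur where both diagonal entries positive: (-4, 2), (4, 2). Count: 2.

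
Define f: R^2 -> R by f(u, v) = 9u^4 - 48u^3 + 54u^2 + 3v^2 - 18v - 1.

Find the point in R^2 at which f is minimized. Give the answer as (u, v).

(3, 3)

f(u,v) separates as P(u) + Q(v) − 1, so its minimum is min P + min Q − 1.
P'(u) = 36u(u - 3)(u - 1) vanishes at u ∈ {0, 1, 3}; Q'(v) = 6v - 18 vanishes at v ∈ {3}.
Local minima of P (where P''>0): P(0)=0, P(3)=-81. Local minima of Q: Q(3)=-27.
So the global minimum of f is P(3) + Q(3) − 1 = -81 − 27 − 1 = -109, attained at (3, 3).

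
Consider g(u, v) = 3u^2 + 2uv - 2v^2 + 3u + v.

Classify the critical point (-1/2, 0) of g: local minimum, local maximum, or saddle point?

saddle point

The Hessian of g is constant: H = [[6, 2], [2, -4]].
det(H) = 6·(-4) − 2² = -28.
Since det(H) < 0, H is indefinite and the critical point is a saddle point.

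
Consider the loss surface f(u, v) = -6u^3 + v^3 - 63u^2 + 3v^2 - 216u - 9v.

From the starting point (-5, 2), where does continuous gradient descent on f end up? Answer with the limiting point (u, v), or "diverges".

(-4, 1)

f is separable, so gradient descent decouples: u follows -∂f/∂u, v follows -∂f/∂v.
∂f/∂u = -18(u + 3)(u + 4); at u=-5 this is -36, so u increases.
∂f/∂v = 3(v - 1)(v + 3); at v=2 this is 15, so v decreases.
u converges to its nearest critical value -4 (a local min of the u-part); v converges to 1. The iterate converges to (-4, 1).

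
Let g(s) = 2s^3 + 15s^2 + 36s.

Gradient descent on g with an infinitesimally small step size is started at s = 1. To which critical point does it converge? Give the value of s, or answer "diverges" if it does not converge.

g'(s) = 6(s + 2)(s + 3), so g'(1) = 72.
Gradient descent moves in the -g' direction, i.e. s is decreasing.
The nearest critical point in that direction is s = -2, where g'' = 6 > 0 (a local minimum). The iterate converges there.

-2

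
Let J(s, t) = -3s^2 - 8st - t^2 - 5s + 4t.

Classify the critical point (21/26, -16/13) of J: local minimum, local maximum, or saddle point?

The Hessian of J is constant: H = [[-6, -8], [-8, -2]].
det(H) = (-6)·(-2) − (-8)² = -52.
Since det(H) < 0, H is indefinite and the critical point is a saddle point.

saddle point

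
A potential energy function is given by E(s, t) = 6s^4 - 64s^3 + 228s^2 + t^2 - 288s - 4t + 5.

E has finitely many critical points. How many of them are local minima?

2

E separates as a function of s plus a function of t, so ∇E=0 decouples.
∂E/∂s = 24(s - 4)(s - 3)(s - 1) = 0 at s ∈ {1, 3, 4}; ∂E/∂t = 2(t - 2) = 0 at t ∈ {2}.
The Hessian is diagonal: diag(E_ss, E_tt). Second derivatives: E_ss(1)=144, E_ss(3)=-48, E_ss(4)=72; E_tt(2)=2.
Local minima occur where both diagonal entries positive: (1, 2), (4, 2). Count: 2.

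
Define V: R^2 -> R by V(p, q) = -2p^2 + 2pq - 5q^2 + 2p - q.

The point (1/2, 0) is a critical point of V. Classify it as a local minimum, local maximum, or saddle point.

The Hessian of V is constant: H = [[-4, 2], [2, -10]].
det(H) = (-4)·(-10) − 2² = 36.
det(H) > 0 and tr(H) = -14 < 0, so H is negative definite and the point is a local maximum.

local maximum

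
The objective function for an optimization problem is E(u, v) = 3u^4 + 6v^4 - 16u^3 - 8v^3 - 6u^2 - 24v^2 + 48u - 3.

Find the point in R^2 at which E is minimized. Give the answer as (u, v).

(4, 2)

E(u,v) separates as P(u) + Q(v) − 3, so its minimum is min P + min Q − 3.
P'(u) = 12(u - 4)(u - 1)(u + 1) vanishes at u ∈ {-1, 1, 4}; Q'(v) = 24v(v - 2)(v + 1) vanishes at v ∈ {-1, 0, 2}.
Local minima of P (where P''>0): P(-1)=-35, P(4)=-160. Local minima of Q: Q(-1)=-10, Q(2)=-64.
So the global minimum of E is P(4) + Q(2) − 3 = -160 − 64 − 3 = -227, attained at (4, 2).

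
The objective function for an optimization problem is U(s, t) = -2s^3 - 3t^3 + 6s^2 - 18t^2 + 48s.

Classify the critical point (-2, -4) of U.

The mixed partial ∂²U/∂s∂t is 0, so the Hessian at any point is diag(U_ss, U_tt) = diag(12(-s + 1), -18(t + 2)).
At (-2, -4): H = diag(36, 36).
Both eigenvalues are positive, so H is positive definite: a local minimum.

local minimum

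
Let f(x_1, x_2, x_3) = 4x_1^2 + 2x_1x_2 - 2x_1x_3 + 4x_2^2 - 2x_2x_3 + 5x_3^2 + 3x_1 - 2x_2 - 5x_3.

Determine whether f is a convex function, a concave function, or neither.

f is quadratic, so its Hessian is the constant matrix H = [[8, 2, -2], [2, 8, -2], [-2, -2, 10]].
Leading principal minors: 8, 60, 552.
All positive ⇒ H ≻ 0 ⇒ convex.

convex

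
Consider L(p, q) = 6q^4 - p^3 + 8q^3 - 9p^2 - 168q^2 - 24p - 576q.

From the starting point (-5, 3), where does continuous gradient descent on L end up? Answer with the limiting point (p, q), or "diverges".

(-4, 4)

L is separable, so gradient descent decouples: p follows -∂L/∂p, q follows -∂L/∂q.
∂L/∂p = -3(p + 2)(p + 4); at p=-5 this is -9, so p increases.
∂L/∂q = 24(q - 4)(q + 2)(q + 3); at q=3 this is -720, so q increases.
p converges to its nearest critical value -4 (a local min of the p-part); q converges to 4. The iterate converges to (-4, 4).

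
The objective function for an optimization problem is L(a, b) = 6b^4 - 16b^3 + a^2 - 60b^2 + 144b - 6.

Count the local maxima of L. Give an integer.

L separates as a function of a plus a function of b, so ∇L=0 decouples.
∂L/∂a = 2a = 0 at a ∈ {0}; ∂L/∂b = 24(b - 3)(b - 1)(b + 2) = 0 at b ∈ {-2, 1, 3}.
The Hessian is diagonal: diag(L_aa, L_bb). Second derivatives: L_aa(0)=2; L_bb(-2)=360, L_bb(1)=-144, L_bb(3)=240.
Local maxima occur where both diagonal entries negative: none. Count: 0.

0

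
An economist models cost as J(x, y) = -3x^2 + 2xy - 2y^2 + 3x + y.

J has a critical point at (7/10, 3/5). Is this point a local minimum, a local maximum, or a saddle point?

local maximum

The Hessian of J is constant: H = [[-6, 2], [2, -4]].
det(H) = (-6)·(-4) − 2² = 20.
det(H) > 0 and tr(H) = -10 < 0, so H is negative definite and the point is a local maximum.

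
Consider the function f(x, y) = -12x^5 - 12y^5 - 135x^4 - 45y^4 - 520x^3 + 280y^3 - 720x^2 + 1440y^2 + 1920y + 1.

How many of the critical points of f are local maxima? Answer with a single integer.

4

f separates as a function of x plus a function of y, so ∇f=0 decouples.
∂f/∂x = -60x(x + 2)(x + 3)(x + 4) = 0 at x ∈ {-4, -3, -2, 0}; ∂f/∂y = -60(y - 4)(y + 1)(y + 2)(y + 4) = 0 at y ∈ {-4, -2, -1, 4}.
The Hessian is diagonal: diag(f_xx, f_yy). Second derivatives: f_xx(-4)=480, f_xx(-3)=-180, f_xx(-2)=240, f_xx(0)=-1440; f_yy(-4)=2880, f_yy(-2)=-720, f_yy(-1)=900, f_yy(4)=-14400.
Local maxima occur where both diagonal entries negative: (-3, -2), (-3, 4), (0, -2), (0, 4). Count: 4.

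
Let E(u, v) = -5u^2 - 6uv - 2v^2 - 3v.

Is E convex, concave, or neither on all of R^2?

E is quadratic, so its Hessian is the constant matrix H = [[-10, -6], [-6, -4]].
det(H) = 4, tr(H) = -14.
det(H) > 0 and tr(H) < 0, so H is negative definite everywhere: concave.

concave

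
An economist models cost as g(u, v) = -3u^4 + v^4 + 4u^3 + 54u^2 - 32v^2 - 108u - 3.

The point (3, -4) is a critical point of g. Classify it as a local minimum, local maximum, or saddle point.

saddle point

The mixed partial ∂²g/∂u∂v is 0, so the Hessian at any point is diag(g_uu, g_vv) = diag(12(-3u^2 + 2u + 9), 4(3v^2 - 16)).
At (3, -4): H = diag(-144, 128).
The eigenvalues have opposite signs, so H is indefinite: a saddle point.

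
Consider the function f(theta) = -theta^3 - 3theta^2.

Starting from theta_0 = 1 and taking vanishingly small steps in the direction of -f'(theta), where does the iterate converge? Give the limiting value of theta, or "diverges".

f'(theta) = -3theta(theta + 2), so f'(1) = -9.
Gradient descent moves in the -f' direction, i.e. theta is increasing.
There is no critical point above theta=1, and f' keeps the same sign, so the iterate runs off to +∞.

diverges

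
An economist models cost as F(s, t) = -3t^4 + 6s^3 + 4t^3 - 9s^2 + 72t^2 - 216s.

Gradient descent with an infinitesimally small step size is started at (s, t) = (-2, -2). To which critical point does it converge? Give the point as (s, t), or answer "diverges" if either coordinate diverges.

(4, 0)

F is separable, so gradient descent decouples: s follows -∂F/∂s, t follows -∂F/∂t.
∂F/∂s = 18(s - 4)(s + 3); at s=-2 this is -108, so s increases.
∂F/∂t = -12t(t - 4)(t + 3); at t=-2 this is -144, so t increases.
s converges to its nearest critical value 4 (a local min of the s-part); t converges to 0. The iterate converges to (4, 0).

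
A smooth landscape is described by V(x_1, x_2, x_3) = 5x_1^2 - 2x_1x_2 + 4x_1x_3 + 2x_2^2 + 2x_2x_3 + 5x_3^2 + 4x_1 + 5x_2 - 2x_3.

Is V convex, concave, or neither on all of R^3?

convex

V is quadratic, so its Hessian is the constant matrix H = [[10, -2, 4], [-2, 4, 2], [4, 2, 10]].
Leading principal minors: 10, 36, 224.
All positive ⇒ H ≻ 0 ⇒ convex.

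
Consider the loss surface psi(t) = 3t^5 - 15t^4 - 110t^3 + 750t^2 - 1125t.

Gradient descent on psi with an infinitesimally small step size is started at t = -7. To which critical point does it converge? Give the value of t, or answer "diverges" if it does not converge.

diverges

psi'(t) = 15(t - 5)(t - 3)(t - 1)(t + 5), so psi'(-7) = 28800.
Gradient descent moves in the -psi' direction, i.e. t is decreasing.
There is no critical point below t=-7, and psi' keeps the same sign, so the iterate runs off to −∞.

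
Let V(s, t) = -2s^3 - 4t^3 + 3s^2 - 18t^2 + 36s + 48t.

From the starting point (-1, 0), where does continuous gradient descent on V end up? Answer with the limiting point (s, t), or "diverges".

V is separable, so gradient descent decouples: s follows -∂V/∂s, t follows -∂V/∂t.
∂V/∂s = -6(s - 3)(s + 2); at s=-1 this is 24, so s decreases.
∂V/∂t = -12(t - 1)(t + 4); at t=0 this is 48, so t decreases.
s converges to its nearest critical value -2 (a local min of the s-part); t converges to -4. The iterate converges to (-2, -4).

(-2, -4)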